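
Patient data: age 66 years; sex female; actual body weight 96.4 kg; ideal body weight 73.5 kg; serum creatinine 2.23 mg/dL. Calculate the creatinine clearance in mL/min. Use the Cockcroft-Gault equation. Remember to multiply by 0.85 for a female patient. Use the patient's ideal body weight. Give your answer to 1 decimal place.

CrCl = (140 − 66) × 73.5 / (72 × 2.23) × 0.85 = 5439.0 / 160.56 × 0.85 ≈ 28.8 mL/min

28.8 mL/min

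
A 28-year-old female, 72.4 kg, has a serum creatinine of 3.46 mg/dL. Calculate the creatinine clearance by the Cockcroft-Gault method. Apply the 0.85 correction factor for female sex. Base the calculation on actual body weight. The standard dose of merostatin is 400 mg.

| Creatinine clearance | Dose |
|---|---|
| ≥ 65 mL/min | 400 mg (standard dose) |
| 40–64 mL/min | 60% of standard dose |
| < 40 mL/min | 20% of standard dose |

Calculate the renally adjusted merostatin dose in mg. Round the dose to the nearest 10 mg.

CrCl = (140 − 28) × 72.4 / (72 × 3.46) × 0.85 = 8108.8 / 249.12 × 0.85 ≈ 27.7 mL/min
CrCl ≈ 28 mL/min → bracket < 40 mL/min.
20% of 400 mg = 80 mg

80 mg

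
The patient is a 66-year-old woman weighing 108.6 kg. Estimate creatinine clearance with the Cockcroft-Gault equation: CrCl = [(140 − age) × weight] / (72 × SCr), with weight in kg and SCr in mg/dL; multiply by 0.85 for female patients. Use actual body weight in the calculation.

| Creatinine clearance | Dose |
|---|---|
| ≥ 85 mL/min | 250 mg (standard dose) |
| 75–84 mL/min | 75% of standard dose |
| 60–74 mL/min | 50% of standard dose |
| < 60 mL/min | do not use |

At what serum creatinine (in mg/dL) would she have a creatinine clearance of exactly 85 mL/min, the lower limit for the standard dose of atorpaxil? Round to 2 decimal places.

1.12 mg/dL

Standard dose requires CrCl ≥ 85 mL/min.
Set (140 − 66) × 108.6 × 0.85 / (72 × SCr) = 85
SCr = (140 − 66) × 108.6 × 0.85 / (72 × 85) = 1.116 mg/dL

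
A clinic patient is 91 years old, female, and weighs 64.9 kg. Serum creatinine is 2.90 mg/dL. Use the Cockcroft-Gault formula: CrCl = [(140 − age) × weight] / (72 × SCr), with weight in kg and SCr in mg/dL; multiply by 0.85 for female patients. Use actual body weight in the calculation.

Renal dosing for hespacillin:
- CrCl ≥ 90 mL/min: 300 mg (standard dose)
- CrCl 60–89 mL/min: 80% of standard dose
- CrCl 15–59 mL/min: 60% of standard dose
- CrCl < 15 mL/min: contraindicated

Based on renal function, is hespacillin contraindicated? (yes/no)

yes

CrCl = (140 − 91) × 64.9 / (72 × 2.9) × 0.85 = 3180.1 / 208.80 × 0.85 ≈ 12.9 mL/min
CrCl ≈ 13 mL/min, which is < 15 mL/min.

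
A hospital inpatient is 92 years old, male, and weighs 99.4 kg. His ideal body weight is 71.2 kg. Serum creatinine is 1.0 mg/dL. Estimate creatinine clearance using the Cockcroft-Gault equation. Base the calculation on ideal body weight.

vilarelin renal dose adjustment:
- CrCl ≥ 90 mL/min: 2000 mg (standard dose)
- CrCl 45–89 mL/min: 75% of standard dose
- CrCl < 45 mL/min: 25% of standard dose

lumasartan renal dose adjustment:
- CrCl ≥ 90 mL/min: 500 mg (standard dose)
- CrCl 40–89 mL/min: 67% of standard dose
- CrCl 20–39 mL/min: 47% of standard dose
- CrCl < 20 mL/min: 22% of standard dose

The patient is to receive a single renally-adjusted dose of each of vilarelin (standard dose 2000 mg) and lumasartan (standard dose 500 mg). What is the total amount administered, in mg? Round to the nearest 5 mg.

CrCl = (140 − 92) × 71.2 / (72 × 1) = 3417.6 / 72.00 ≈ 47.5 mL/min
CrCl ≈ 47 mL/min.
vilarelin: 45–89 mL/min → 75% of 2000 mg = 1500 mg.
lumasartan: 40–89 mL/min → 67% of 500 mg = 335 mg.
Total = 1500 + 335 = 1835 mg.

1835 mg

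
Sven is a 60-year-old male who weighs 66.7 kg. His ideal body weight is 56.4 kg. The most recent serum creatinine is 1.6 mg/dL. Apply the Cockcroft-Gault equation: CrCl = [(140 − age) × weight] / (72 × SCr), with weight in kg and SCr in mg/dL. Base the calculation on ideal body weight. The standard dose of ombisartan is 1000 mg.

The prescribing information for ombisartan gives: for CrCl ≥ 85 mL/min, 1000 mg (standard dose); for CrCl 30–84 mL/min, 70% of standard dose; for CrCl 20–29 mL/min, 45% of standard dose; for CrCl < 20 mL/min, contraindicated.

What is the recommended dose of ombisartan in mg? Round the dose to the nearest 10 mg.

CrCl = (140 − 60) × 56.4 / (72 × 1.6) = 4512.0 / 115.20 ≈ 39.2 mL/min
CrCl ≈ 39 mL/min → bracket 30–84 mL/min.
70% of 1000 mg = 700 mg

700 mg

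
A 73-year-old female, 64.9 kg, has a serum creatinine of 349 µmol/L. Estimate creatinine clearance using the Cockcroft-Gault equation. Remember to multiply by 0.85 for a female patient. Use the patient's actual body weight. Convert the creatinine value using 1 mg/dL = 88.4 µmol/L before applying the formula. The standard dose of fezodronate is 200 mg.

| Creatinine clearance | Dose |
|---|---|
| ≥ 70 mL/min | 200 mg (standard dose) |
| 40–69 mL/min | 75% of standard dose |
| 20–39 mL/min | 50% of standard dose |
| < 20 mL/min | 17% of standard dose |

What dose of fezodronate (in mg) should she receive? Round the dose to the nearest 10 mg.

30 mg

SCr = 349 / 88.4 = 3.948 mg/dL
CrCl = (140 − 73) × 64.9 / (72 × 3.948) × 0.85 = 4348.3 / 284.26 × 0.85 ≈ 13.0 mL/min
CrCl ≈ 13 mL/min → bracket < 20 mL/min.
17% of 200 mg = 34 mg → 30 mg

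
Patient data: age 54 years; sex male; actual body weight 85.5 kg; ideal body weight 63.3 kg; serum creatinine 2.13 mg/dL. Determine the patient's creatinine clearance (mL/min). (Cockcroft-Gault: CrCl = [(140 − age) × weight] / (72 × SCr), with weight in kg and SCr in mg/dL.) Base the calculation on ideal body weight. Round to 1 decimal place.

35.5 mL/min

CrCl = (140 − 54) × 63.3 / (72 × 2.13) = 5443.8 / 153.36 ≈ 35.5 mL/min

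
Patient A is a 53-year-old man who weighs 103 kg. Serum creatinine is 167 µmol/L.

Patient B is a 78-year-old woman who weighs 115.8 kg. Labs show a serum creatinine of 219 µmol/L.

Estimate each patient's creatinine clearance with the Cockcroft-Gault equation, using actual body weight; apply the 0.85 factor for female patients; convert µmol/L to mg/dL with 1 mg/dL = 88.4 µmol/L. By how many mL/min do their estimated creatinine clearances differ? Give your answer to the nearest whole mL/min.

32 mL/min

Patient A: SCr = 167 / 88.4 = 1.889 mg/dL
Patient A: CrCl = (140 − 53) × 103 / (72 × 1.889) = 8961.0 / 136.01 ≈ 65.9 mL/min
Patient B: SCr = 219 / 88.4 = 2.477 mg/dL
Patient B: CrCl = (140 − 78) × 115.8 / (72 × 2.477) × 0.85 = 7179.6 / 178.34 × 0.85 ≈ 34.2 mL/min
|65.9 − 34.2| = 31.7 mL/min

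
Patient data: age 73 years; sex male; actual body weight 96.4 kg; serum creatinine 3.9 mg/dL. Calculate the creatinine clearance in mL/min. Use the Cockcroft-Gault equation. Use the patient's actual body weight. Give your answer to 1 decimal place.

23.0 mL/min

CrCl = (140 − 73) × 96.4 / (72 × 3.9) = 6458.8 / 280.80 ≈ 23.0 mL/min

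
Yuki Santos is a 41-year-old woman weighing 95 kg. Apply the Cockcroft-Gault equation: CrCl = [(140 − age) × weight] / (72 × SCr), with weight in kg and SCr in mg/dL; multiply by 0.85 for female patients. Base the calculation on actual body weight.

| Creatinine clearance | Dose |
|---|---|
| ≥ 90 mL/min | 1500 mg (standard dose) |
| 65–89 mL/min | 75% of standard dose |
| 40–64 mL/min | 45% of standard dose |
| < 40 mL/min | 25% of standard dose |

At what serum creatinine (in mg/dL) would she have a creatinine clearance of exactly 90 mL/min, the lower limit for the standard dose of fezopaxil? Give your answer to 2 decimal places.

Standard dose requires CrCl ≥ 90 mL/min.
Set (140 − 41) × 95 × 0.85 / (72 × SCr) = 90
SCr = (140 − 41) × 95 × 0.85 / (72 × 90) = 1.234 mg/dL

1.23 mg/dL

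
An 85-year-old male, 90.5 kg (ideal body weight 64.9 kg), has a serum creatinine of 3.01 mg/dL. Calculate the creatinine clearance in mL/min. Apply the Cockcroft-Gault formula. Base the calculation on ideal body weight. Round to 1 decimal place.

16.5 mL/min

CrCl = (140 − 85) × 64.9 / (72 × 3.01) = 3569.5 / 216.72 ≈ 16.5 mL/min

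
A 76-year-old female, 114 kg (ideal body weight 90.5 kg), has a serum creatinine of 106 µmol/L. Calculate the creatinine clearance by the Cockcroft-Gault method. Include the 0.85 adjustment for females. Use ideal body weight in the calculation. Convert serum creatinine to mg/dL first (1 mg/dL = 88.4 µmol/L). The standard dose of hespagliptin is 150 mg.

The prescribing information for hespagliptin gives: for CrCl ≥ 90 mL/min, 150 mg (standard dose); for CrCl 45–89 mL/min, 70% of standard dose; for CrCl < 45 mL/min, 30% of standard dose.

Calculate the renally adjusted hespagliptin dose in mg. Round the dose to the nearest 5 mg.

105 mg

SCr = 106 / 88.4 = 1.199 mg/dL
CrCl = (140 − 76) × 90.5 / (72 × 1.199) × 0.85 = 5792.0 / 86.33 × 0.85 ≈ 57.0 mL/min
CrCl ≈ 57 mL/min → bracket 45–89 mL/min.
70% of 150 mg = 105 mg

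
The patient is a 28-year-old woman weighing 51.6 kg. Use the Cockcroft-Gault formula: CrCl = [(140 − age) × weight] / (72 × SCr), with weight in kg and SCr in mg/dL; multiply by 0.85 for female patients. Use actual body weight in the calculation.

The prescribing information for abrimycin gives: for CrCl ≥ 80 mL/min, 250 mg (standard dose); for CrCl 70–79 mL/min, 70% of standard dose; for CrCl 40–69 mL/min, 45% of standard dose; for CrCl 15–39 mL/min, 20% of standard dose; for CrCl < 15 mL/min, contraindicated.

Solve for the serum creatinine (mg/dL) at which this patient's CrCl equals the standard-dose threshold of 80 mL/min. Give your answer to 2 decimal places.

0.85 mg/dL

Standard dose requires CrCl ≥ 80 mL/min.
Set (140 − 28) × 51.6 × 0.85 / (72 × SCr) = 80
SCr = (140 − 28) × 51.6 × 0.85 / (72 × 80) = 0.853 mg/dL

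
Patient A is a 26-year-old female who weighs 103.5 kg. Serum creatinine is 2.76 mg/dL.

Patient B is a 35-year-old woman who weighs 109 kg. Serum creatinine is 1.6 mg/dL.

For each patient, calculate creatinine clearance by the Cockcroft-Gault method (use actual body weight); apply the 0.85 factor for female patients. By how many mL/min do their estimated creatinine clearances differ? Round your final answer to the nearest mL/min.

Patient A: CrCl = (140 − 26) × 103.5 / (72 × 2.76) × 0.85 = 11799.0 / 198.72 × 0.85 ≈ 50.5 mL/min
Patient B: CrCl = (140 − 35) × 109 / (72 × 1.6) × 0.85 = 11445.0 / 115.20 × 0.85 ≈ 84.4 mL/min
|50.5 − 84.4| = 33.9 mL/min

34 mL/min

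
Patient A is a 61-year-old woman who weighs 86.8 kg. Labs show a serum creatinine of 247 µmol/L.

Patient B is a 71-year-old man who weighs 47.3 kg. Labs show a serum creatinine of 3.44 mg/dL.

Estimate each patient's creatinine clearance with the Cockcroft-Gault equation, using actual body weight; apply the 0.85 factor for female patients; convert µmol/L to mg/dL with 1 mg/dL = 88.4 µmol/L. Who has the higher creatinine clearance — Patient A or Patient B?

Patient A

Patient A: SCr = 247 / 88.4 = 2.794 mg/dL
Patient A: CrCl = (140 − 61) × 86.8 / (72 × 2.794) × 0.85 = 6857.2 / 201.17 × 0.85 ≈ 29.0 mL/min
Patient B: CrCl = (140 − 71) × 47.3 / (72 × 3.44) = 3263.7 / 247.68 ≈ 13.2 mL/min
29.0 vs 13.2 mL/min → Patient A is higher.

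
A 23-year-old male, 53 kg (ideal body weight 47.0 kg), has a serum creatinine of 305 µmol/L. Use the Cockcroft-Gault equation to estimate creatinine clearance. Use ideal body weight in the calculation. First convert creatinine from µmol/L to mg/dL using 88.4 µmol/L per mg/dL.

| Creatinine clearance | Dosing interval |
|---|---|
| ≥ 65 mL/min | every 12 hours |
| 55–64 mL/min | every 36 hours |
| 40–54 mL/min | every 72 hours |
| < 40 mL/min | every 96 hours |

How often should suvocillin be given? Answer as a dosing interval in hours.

every 96 hours

SCr = 305 / 88.4 = 3.45 mg/dL
CrCl = (140 − 23) × 47 / (72 × 3.45) = 5499.0 / 248.40 ≈ 22.1 mL/min
CrCl ≈ 22 mL/min → bracket < 40 mL/min → every 96 hours.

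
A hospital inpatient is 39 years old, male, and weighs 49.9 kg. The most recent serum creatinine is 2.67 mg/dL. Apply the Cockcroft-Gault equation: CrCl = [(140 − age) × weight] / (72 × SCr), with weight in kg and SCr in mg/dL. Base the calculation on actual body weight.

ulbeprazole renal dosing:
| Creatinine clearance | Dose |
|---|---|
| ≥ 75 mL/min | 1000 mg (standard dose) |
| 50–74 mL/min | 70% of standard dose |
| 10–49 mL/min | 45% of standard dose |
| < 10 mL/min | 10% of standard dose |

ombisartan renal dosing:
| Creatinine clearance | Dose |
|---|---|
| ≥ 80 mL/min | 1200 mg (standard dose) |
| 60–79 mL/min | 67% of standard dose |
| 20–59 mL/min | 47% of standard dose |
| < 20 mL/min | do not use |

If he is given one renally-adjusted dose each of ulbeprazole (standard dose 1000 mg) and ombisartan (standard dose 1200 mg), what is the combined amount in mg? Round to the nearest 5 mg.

1015 mg

CrCl = (140 − 39) × 49.9 / (72 × 2.67) = 5039.9 / 192.24 ≈ 26.2 mL/min
CrCl ≈ 26 mL/min.
ulbeprazole: 10–49 mL/min → 45% of 1000 mg = 450 mg.
ombisartan: 20–59 mL/min → 47% of 1200 mg = 564 mg.
Total = 450 + 564 = 1014 mg.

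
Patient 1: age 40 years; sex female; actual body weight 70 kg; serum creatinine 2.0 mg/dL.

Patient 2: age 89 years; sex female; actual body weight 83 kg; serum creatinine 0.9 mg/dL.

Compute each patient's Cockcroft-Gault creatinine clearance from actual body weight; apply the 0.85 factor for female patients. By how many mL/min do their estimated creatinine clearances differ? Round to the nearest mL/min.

14 mL/min

Patient 1: CrCl = (140 − 40) × 70 / (72 × 2) × 0.85 = 7000.0 / 144.00 × 0.85 ≈ 41.3 mL/min
Patient 2: CrCl = (140 − 89) × 83 / (72 × 0.9) × 0.85 = 4233.0 / 64.80 × 0.85 ≈ 55.5 mL/min
|41.3 − 55.5| = 14.2 mL/min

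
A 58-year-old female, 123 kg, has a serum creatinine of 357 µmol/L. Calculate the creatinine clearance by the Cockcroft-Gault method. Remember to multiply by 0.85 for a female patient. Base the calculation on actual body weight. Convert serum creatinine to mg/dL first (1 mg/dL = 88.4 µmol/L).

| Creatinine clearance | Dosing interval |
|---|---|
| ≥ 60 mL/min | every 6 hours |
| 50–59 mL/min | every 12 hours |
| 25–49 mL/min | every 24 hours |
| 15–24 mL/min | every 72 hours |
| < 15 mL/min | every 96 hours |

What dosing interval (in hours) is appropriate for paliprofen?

every 24 hours

SCr = 357 / 88.4 = 4.038 mg/dL
CrCl = (140 − 58) × 123 / (72 × 4.038) × 0.85 = 10086.0 / 290.74 × 0.85 ≈ 29.5 mL/min
CrCl ≈ 29 mL/min → bracket 25–49 mL/min → every 24 hours.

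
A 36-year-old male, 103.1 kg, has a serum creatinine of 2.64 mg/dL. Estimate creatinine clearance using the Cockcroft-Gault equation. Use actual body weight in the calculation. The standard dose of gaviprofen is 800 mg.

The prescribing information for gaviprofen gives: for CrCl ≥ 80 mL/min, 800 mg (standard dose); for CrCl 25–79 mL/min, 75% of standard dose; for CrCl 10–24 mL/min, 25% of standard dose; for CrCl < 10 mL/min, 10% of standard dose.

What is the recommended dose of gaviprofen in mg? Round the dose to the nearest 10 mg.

600 mg

CrCl = (140 − 36) × 103.1 / (72 × 2.64) = 10722.4 / 190.08 ≈ 56.4 mL/min
CrCl ≈ 56 mL/min → bracket 25–79 mL/min.
75% of 800 mg = 600 mg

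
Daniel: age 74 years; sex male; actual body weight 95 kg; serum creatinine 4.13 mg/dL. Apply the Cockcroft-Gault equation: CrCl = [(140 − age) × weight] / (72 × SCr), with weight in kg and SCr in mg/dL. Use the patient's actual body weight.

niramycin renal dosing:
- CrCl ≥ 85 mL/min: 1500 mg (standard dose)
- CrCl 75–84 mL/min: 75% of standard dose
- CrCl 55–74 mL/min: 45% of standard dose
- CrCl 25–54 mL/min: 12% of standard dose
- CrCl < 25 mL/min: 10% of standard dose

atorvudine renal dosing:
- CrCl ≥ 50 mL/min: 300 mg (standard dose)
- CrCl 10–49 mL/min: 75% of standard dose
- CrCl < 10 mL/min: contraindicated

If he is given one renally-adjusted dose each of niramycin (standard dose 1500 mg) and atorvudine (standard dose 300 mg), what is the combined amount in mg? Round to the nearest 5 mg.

375 mg

CrCl = (140 − 74) × 95 / (72 × 4.13) = 6270.0 / 297.36 ≈ 21.1 mL/min
CrCl ≈ 21 mL/min.
niramycin: < 25 mL/min → 10% of 1500 mg = 150 mg.
atorvudine: 10–49 mL/min → 75% of 300 mg = 225 mg.
Total = 150 + 225 = 375 mg.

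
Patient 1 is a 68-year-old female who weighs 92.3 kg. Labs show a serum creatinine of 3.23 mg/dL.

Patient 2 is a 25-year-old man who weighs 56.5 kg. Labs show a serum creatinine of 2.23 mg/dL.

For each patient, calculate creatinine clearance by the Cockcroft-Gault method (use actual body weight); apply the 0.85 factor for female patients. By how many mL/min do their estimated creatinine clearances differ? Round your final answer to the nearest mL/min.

16 mL/min

Patient 1: CrCl = (140 − 68) × 92.3 / (72 × 3.23) × 0.85 = 6645.6 / 232.56 × 0.85 ≈ 24.3 mL/min
Patient 2: CrCl = (140 − 25) × 56.5 / (72 × 2.23) = 6497.5 / 160.56 ≈ 40.5 mL/min
|24.3 − 40.5| = 16.2 mL/min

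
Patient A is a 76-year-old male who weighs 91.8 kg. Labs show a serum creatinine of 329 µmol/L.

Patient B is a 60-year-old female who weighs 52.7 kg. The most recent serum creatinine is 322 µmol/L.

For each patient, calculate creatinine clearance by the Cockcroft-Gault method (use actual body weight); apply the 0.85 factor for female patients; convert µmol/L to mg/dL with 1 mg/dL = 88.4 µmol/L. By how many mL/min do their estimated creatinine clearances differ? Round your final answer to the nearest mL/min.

8 mL/min

Patient A: SCr = 329 / 88.4 = 3.722 mg/dL
Patient A: CrCl = (140 − 76) × 91.8 / (72 × 3.722) = 5875.2 / 267.98 ≈ 21.9 mL/min
Patient B: SCr = 322 / 88.4 = 3.643 mg/dL
Patient B: CrCl = (140 − 60) × 52.7 / (72 × 3.643) × 0.85 = 4216.0 / 262.30 × 0.85 ≈ 13.7 mL/min
|21.9 − 13.7| = 8.2 mL/min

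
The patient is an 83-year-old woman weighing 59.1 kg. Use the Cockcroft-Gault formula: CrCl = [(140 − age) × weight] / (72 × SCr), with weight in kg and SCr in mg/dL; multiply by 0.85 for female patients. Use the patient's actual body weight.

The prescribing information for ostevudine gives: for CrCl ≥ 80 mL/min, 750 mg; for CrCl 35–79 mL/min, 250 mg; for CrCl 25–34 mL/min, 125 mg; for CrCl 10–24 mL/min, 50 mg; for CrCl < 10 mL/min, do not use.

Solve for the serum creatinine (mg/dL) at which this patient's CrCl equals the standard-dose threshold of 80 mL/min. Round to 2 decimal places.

0.50 mg/dL

Standard dose requires CrCl ≥ 80 mL/min.
Set (140 − 83) × 59.1 × 0.85 / (72 × SCr) = 80
SCr = (140 − 83) × 59.1 × 0.85 / (72 × 80) = 0.497 mg/dL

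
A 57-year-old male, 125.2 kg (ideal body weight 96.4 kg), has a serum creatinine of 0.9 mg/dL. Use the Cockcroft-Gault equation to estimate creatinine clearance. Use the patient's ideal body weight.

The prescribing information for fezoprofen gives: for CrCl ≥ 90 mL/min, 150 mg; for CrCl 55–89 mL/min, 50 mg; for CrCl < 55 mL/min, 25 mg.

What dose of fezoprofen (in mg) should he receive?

150 mg

CrCl = (140 − 57) × 96.4 / (72 × 0.9) = 8001.2 / 64.80 ≈ 123.5 mL/min
CrCl ≈ 123 mL/min → bracket ≥ 90 mL/min.
Dose for this bracket: 150 mg.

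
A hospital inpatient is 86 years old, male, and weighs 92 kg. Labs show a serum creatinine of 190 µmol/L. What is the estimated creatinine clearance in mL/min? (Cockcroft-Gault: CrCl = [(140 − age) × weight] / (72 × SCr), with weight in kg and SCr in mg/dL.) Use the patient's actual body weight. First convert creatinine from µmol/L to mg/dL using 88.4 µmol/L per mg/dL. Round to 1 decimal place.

SCr = 190 / 88.4 = 2.149 mg/dL
CrCl = (140 − 86) × 92 / (72 × 2.149) = 4968.0 / 154.73 ≈ 32.1 mL/min

32.1 mL/min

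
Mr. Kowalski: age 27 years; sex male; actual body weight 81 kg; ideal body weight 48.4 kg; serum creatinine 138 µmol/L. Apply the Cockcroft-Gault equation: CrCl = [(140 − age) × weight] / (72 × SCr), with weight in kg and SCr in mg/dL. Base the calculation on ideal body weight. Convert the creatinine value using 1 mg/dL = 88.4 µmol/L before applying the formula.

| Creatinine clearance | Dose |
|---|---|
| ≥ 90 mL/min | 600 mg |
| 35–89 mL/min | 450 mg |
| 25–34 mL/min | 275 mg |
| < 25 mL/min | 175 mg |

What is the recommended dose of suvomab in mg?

450 mg

SCr = 138 / 88.4 = 1.561 mg/dL
CrCl = (140 − 27) × 48.4 / (72 × 1.561) = 5469.2 / 112.39 ≈ 48.7 mL/min
CrCl ≈ 49 mL/min → bracket 35–89 mL/min.
Dose for this bracket: 450 mg.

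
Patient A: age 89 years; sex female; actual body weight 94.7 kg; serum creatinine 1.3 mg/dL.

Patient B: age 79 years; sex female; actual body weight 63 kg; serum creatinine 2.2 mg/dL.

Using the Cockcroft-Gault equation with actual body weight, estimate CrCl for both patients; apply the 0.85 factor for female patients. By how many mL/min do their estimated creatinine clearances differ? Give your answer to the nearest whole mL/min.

Patient A: CrCl = (140 − 89) × 94.7 / (72 × 1.3) × 0.85 = 4829.7 / 93.60 × 0.85 ≈ 43.9 mL/min
Patient B: CrCl = (140 − 79) × 63 / (72 × 2.2) × 0.85 = 3843.0 / 158.40 × 0.85 ≈ 20.6 mL/min
|43.9 − 20.6| = 23.3 mL/min

23 mL/min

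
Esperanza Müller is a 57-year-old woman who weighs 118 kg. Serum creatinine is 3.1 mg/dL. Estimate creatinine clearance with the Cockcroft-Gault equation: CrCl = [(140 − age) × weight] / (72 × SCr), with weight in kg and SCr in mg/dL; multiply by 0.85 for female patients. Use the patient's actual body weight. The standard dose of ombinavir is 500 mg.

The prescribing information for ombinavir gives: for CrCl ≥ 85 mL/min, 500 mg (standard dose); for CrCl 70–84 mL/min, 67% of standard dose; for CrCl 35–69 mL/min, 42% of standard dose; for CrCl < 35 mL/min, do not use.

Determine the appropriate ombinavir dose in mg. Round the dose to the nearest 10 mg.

210 mg

CrCl = (140 − 57) × 118 / (72 × 3.1) × 0.85 = 9794.0 / 223.20 × 0.85 ≈ 37.3 mL/min
CrCl ≈ 37 mL/min → bracket 35–69 mL/min.
42% of 500 mg = 210 mg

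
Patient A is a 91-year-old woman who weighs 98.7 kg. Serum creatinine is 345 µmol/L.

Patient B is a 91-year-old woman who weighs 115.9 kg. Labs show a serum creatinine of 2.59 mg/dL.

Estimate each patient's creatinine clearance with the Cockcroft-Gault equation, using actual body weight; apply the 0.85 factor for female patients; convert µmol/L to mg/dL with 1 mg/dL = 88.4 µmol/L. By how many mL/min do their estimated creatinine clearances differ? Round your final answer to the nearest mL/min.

11 mL/min

Patient A: SCr = 345 / 88.4 = 3.903 mg/dL
Patient A: CrCl = (140 − 91) × 98.7 / (72 × 3.903) × 0.85 = 4836.3 / 281.02 × 0.85 ≈ 14.6 mL/min
Patient B: CrCl = (140 − 91) × 115.9 / (72 × 2.59) × 0.85 = 5679.1 / 186.48 × 0.85 ≈ 25.9 mL/min
|14.6 − 25.9| = 11.3 mL/min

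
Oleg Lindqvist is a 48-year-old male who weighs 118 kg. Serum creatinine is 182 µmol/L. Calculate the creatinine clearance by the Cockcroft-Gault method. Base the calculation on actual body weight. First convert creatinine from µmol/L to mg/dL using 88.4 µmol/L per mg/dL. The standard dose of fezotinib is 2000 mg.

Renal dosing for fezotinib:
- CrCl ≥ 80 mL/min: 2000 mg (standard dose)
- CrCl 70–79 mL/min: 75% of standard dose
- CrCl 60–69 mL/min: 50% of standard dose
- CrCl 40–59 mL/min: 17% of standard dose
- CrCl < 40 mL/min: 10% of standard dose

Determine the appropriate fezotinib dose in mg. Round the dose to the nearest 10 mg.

SCr = 182 / 88.4 = 2.059 mg/dL
CrCl = (140 − 48) × 118 / (72 × 2.059) = 10856.0 / 148.25 ≈ 73.2 mL/min
CrCl ≈ 73 mL/min → bracket 70–79 mL/min.
75% of 2000 mg = 1500 mg

1500 mg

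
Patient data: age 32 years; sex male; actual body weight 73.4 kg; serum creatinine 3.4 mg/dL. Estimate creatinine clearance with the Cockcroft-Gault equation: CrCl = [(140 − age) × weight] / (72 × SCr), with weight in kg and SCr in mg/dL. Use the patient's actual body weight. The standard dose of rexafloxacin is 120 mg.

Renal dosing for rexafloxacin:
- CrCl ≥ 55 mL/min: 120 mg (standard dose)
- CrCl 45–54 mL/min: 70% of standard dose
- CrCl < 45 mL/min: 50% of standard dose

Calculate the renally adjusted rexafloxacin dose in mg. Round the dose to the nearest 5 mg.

60 mg

CrCl = (140 − 32) × 73.4 / (72 × 3.4) = 7927.2 / 244.80 ≈ 32.4 mL/min
CrCl ≈ 32 mL/min → bracket < 45 mL/min.
50% of 120 mg = 60 mg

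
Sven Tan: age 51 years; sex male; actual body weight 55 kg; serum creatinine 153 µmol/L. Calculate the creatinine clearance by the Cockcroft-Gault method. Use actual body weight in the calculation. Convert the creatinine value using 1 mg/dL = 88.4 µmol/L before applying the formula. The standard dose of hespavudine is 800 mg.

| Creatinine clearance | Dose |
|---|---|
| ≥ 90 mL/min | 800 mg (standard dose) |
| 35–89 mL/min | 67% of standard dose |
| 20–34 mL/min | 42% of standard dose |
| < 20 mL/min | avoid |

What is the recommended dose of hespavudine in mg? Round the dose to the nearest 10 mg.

540 mg

SCr = 153 / 88.4 = 1.731 mg/dL
CrCl = (140 − 51) × 55 / (72 × 1.731) = 4895.0 / 124.63 ≈ 39.3 mL/min
CrCl ≈ 39 mL/min → bracket 35–89 mL/min.
67% of 800 mg = 536 mg → 540 mg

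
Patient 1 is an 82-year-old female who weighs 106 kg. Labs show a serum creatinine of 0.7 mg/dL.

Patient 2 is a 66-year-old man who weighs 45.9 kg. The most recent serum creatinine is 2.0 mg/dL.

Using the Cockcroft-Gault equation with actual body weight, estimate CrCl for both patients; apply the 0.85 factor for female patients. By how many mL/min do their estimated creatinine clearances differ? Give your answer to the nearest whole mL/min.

80 mL/min

Patient 1: CrCl = (140 − 82) × 106 / (72 × 0.7) × 0.85 = 6148.0 / 50.40 × 0.85 ≈ 103.7 mL/min
Patient 2: CrCl = (140 − 66) × 45.9 / (72 × 2) = 3396.6 / 144.00 ≈ 23.6 mL/min
|103.7 − 23.6| = 80.1 mL/min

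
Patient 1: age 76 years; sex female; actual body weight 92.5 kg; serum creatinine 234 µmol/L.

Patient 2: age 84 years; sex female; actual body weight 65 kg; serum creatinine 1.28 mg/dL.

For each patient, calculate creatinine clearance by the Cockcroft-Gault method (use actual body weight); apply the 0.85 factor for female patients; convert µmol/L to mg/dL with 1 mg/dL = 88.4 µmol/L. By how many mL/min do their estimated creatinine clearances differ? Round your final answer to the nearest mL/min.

7 mL/min

Patient 1: SCr = 234 / 88.4 = 2.647 mg/dL
Patient 1: CrCl = (140 − 76) × 92.5 / (72 × 2.647) × 0.85 = 5920.0 / 190.58 × 0.85 ≈ 26.4 mL/min
Patient 2: CrCl = (140 − 84) × 65 / (72 × 1.28) × 0.85 = 3640.0 / 92.16 × 0.85 ≈ 33.6 mL/min
|26.4 − 33.6| = 7.2 mL/min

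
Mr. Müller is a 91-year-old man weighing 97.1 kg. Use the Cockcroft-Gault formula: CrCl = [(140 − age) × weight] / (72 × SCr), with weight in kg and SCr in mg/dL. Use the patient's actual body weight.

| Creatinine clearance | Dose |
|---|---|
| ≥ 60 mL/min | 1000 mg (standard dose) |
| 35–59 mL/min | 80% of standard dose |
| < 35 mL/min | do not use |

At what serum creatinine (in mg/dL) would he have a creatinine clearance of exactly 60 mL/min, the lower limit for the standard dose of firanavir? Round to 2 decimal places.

Standard dose requires CrCl ≥ 60 mL/min.
Set (140 − 91) × 97.1 / (72 × SCr) = 60
SCr = (140 − 91) × 97.1 / (72 × 60) = 1.101 mg/dL

1.10 mg/dL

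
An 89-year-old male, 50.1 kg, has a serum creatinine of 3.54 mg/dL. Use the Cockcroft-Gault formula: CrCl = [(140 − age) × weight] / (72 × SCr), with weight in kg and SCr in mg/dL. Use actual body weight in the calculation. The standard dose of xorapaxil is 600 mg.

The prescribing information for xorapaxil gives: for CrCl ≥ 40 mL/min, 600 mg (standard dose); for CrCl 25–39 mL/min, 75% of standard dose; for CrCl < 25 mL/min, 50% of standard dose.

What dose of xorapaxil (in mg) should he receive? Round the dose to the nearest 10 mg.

300 mg

CrCl = (140 − 89) × 50.1 / (72 × 3.54) = 2555.1 / 254.88 ≈ 10.0 mL/min
CrCl ≈ 10 mL/min → bracket < 25 mL/min.
50% of 600 mg = 300 mg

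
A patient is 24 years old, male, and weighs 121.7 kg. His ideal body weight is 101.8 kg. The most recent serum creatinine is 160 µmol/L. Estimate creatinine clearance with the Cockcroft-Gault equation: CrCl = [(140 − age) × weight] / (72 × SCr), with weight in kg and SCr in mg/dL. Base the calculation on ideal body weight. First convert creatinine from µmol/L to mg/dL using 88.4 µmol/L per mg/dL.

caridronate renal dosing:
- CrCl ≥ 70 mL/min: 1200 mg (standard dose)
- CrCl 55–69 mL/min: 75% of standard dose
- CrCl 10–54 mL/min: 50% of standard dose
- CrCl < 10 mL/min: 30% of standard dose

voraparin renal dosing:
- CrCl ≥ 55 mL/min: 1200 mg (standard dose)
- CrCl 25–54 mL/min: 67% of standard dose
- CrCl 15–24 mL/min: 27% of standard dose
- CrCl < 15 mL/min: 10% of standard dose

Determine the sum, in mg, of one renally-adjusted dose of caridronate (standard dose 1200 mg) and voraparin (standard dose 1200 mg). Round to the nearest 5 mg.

SCr = 160 / 88.4 = 1.81 mg/dL
CrCl = (140 − 24) × 101.8 / (72 × 1.81) = 11808.8 / 130.32 ≈ 90.6 mL/min
CrCl ≈ 91 mL/min.
caridronate: ≥ 70 mL/min → 100% of 1200 mg = 1200 mg.
voraparin: ≥ 55 mL/min → 100% of 1200 mg = 1200 mg.
Total = 1200 + 1200 = 2400 mg.

2400 mg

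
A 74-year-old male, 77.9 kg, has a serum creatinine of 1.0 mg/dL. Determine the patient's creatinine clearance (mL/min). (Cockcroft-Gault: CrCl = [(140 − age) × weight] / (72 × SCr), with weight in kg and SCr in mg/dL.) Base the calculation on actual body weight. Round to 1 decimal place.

CrCl = (140 − 74) × 77.9 / (72 × 1) = 5141.4 / 72.00 ≈ 71.4 mL/min

71.4 mL/min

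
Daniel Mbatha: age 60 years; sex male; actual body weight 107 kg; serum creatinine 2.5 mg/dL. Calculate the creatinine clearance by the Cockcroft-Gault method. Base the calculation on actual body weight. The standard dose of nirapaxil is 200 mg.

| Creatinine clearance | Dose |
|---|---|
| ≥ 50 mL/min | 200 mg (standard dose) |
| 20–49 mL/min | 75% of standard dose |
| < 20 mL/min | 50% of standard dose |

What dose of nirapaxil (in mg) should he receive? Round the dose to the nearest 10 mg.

150 mg

CrCl = (140 − 60) × 107 / (72 × 2.5) = 8560.0 / 180.00 ≈ 47.6 mL/min
CrCl ≈ 48 mL/min → bracket 20–49 mL/min.
75% of 200 mg = 150 mg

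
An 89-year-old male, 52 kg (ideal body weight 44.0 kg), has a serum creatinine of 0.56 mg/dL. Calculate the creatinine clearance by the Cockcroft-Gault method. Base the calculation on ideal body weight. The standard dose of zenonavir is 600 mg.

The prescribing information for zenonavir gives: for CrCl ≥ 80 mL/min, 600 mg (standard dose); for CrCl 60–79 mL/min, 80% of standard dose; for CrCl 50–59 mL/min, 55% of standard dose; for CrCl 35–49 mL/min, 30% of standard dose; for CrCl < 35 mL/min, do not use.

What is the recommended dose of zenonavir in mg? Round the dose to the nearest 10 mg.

330 mg

CrCl = (140 − 89) × 44 / (72 × 0.56) = 2244.0 / 40.32 ≈ 55.7 mL/min
CrCl ≈ 56 mL/min → bracket 50–59 mL/min.
55% of 600 mg = 330 mg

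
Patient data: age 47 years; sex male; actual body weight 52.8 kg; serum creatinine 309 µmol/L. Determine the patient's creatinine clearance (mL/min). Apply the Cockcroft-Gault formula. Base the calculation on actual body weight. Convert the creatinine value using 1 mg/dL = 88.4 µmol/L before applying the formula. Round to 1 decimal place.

SCr = 309 / 88.4 = 3.495 mg/dL
CrCl = (140 − 47) × 52.8 / (72 × 3.495) = 4910.4 / 251.64 ≈ 19.5 mL/min

19.5 mL/min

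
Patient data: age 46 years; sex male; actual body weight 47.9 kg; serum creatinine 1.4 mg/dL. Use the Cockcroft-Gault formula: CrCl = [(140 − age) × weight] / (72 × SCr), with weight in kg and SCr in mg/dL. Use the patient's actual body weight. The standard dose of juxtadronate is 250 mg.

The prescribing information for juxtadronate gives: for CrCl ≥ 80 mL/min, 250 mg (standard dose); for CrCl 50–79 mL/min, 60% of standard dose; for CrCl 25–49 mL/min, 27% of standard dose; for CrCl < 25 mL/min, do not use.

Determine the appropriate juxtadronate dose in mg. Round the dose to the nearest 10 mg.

CrCl = (140 − 46) × 47.9 / (72 × 1.4) = 4502.6 / 100.80 ≈ 44.7 mL/min
CrCl ≈ 45 mL/min → bracket 25–49 mL/min.
27% of 250 mg = 67.5 mg → 70 mg

70 mg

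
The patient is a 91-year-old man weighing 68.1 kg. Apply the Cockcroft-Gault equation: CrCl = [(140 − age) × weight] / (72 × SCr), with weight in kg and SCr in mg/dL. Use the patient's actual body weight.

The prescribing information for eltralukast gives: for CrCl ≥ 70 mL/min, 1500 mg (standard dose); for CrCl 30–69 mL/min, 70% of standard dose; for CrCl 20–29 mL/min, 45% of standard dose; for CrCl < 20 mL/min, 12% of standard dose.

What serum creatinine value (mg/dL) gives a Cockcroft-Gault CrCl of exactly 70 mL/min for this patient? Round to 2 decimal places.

0.66 mg/dL

Standard dose requires CrCl ≥ 70 mL/min.
Set (140 − 91) × 68.1 / (72 × SCr) = 70
SCr = (140 − 91) × 68.1 / (72 × 70) = 0.662 mg/dL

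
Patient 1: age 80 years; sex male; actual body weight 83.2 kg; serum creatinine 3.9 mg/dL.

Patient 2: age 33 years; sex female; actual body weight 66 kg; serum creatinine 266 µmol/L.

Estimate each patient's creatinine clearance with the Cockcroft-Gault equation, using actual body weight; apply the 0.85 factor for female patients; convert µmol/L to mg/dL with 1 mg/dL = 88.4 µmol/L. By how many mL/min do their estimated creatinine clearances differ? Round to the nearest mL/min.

Patient 1: CrCl = (140 − 80) × 83.2 / (72 × 3.9) = 4992.0 / 280.80 ≈ 17.8 mL/min
Patient 2: SCr = 266 / 88.4 = 3.009 mg/dL
Patient 2: CrCl = (140 − 33) × 66 / (72 × 3.009) × 0.85 = 7062.0 / 216.65 × 0.85 ≈ 27.7 mL/min
|17.8 − 27.7| = 9.9 mL/min

10 mL/min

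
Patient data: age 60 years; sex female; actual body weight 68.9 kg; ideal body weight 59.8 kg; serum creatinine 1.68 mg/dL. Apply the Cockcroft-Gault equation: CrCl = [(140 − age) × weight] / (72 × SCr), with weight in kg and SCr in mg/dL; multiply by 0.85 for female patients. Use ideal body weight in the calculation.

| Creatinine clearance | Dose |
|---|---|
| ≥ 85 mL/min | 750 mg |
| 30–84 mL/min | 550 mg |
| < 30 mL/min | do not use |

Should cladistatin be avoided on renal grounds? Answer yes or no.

no

CrCl = (140 − 60) × 59.8 / (72 × 1.68) × 0.85 = 4784.0 / 120.96 × 0.85 ≈ 33.6 mL/min
CrCl ≈ 34 mL/min, which is ≥ 30 mL/min.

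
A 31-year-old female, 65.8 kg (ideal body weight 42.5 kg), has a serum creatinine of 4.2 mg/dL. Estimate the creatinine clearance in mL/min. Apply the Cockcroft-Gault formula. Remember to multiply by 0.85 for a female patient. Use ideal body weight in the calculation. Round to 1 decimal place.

CrCl = (140 − 31) × 42.5 / (72 × 4.2) × 0.85 = 4632.5 / 302.40 × 0.85 ≈ 13.0 mL/min

13.0 mL/min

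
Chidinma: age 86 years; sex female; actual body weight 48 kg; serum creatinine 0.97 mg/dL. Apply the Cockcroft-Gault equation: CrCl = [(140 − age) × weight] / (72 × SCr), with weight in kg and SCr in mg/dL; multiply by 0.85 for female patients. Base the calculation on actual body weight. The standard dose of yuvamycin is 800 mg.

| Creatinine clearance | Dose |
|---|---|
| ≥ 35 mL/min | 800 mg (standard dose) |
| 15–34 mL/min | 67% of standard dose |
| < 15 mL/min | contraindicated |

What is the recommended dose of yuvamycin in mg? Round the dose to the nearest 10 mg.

540 mg

CrCl = (140 − 86) × 48 / (72 × 0.97) × 0.85 = 2592.0 / 69.84 × 0.85 ≈ 31.5 mL/min
CrCl ≈ 32 mL/min → bracket 15–34 mL/min.
67% of 800 mg = 536 mg → 540 mg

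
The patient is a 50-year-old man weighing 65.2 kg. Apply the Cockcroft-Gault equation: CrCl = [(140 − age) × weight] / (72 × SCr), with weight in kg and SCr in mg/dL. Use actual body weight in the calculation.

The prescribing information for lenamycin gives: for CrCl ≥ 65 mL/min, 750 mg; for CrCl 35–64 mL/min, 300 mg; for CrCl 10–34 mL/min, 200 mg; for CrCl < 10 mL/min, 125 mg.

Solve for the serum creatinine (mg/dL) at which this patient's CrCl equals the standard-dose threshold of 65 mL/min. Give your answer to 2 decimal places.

1.25 mg/dL

Standard dose requires CrCl ≥ 65 mL/min.
Set (140 − 50) × 65.2 / (72 × SCr) = 65
SCr = (140 − 50) × 65.2 / (72 × 65) = 1.254 mg/dL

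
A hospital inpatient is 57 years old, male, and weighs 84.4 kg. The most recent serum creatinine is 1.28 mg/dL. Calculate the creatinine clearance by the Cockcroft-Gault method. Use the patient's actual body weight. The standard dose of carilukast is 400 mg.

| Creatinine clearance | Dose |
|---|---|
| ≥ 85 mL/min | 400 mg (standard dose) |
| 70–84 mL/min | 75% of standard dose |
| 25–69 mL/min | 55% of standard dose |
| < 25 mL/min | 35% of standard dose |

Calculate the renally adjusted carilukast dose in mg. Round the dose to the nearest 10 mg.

CrCl = (140 − 57) × 84.4 / (72 × 1.28) = 7005.2 / 92.16 ≈ 76.0 mL/min
CrCl ≈ 76 mL/min → bracket 70–84 mL/min.
75% of 400 mg = 300 mg

300 mg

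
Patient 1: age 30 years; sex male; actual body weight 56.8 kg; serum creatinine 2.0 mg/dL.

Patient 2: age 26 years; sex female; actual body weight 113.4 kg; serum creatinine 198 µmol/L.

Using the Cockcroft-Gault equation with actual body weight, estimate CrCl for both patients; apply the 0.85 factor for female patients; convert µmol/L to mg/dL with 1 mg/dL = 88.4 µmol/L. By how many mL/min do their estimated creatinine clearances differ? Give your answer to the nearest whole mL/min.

25 mL/min

Patient 1: CrCl = (140 − 30) × 56.8 / (72 × 2) = 6248.0 / 144.00 ≈ 43.4 mL/min
Patient 2: SCr = 198 / 88.4 = 2.24 mg/dL
Patient 2: CrCl = (140 − 26) × 113.4 / (72 × 2.24) × 0.85 = 12927.6 / 161.28 × 0.85 ≈ 68.1 mL/min
|43.4 − 68.1| = 24.7 mL/min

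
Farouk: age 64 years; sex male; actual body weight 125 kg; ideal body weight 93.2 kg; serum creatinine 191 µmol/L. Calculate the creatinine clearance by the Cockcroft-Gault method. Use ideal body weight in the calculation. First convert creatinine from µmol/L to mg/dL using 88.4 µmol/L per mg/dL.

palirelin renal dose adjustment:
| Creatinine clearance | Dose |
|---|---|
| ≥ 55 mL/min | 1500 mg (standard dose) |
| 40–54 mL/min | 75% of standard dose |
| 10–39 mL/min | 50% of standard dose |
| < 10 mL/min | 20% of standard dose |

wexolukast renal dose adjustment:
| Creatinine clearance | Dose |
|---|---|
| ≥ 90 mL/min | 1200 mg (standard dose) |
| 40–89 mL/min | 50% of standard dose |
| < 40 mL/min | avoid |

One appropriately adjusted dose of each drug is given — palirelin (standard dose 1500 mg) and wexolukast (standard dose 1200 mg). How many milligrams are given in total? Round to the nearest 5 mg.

1725 mg

SCr = 191 / 88.4 = 2.161 mg/dL
CrCl = (140 − 64) × 93.2 / (72 × 2.161) = 7083.2 / 155.59 ≈ 45.5 mL/min
CrCl ≈ 46 mL/min.
palirelin: 40–54 mL/min → 75% of 1500 mg = 1125 mg.
wexolukast: 40–89 mL/min → 50% of 1200 mg = 600 mg.
Total = 1125 + 600 = 1725 mg.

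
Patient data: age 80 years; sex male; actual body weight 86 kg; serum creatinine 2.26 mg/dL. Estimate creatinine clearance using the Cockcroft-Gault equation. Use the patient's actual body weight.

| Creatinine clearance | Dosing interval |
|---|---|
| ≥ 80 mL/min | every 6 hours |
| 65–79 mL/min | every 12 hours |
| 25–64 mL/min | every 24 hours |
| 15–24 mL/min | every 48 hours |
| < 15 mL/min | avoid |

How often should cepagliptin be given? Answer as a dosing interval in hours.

CrCl = (140 − 80) × 86 / (72 × 2.26) = 5160.0 / 162.72 ≈ 31.7 mL/min
CrCl ≈ 32 mL/min → bracket 25–64 mL/min → every 24 hours.

every 24 hours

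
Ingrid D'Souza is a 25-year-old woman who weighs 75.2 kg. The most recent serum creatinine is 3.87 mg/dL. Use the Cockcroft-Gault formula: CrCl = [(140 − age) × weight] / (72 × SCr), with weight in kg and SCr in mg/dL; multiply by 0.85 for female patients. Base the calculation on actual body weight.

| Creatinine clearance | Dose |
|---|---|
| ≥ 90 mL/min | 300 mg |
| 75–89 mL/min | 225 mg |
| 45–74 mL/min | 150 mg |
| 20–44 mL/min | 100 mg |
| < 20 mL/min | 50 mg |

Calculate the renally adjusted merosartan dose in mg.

CrCl = (140 − 25) × 75.2 / (72 × 3.87) × 0.85 = 8648.0 / 278.64 × 0.85 ≈ 26.4 mL/min
CrCl ≈ 26 mL/min → bracket 20–44 mL/min.
Dose for this bracket: 100 mg.

100 mg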